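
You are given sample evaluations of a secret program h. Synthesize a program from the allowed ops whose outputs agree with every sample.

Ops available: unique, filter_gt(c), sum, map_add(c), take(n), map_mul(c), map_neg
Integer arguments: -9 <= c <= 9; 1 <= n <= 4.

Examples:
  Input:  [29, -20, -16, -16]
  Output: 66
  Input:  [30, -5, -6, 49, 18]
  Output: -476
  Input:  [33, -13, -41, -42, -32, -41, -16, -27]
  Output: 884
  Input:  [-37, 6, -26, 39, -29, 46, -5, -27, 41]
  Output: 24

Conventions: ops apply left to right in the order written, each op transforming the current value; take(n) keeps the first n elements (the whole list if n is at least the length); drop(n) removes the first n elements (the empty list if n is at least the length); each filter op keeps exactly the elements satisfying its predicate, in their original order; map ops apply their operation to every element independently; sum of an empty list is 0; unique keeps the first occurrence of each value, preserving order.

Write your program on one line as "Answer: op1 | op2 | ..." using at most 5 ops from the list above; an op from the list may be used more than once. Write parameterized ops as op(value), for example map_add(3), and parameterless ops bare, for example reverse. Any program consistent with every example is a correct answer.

map_mul(6) | map_add(-8) | unique | map_mul(-1) | sum

Check, running the answer program on each example:
  [29, -20, -16, -16] -> [174, -120, -96, -96] -> [166, -128, -104, -104] -> [166, -128, -104] -> [-166, 128, 104] -> 66
  [30, -5, -6, 49, 18] -> [180, -30, -36, 294, 108] -> [172, -38, -44, 286, 100] -> [172, -38, -44, 286, 100] -> [-172, 38, 44, -286, -100] -> -476
  [33, -13, -41, -42, -32, -41, -16, -27] -> [198, -78, -246, -252, -192, -246, -96, -162] -> [190, -86, -254, -260, -200, -254, -104, -170] -> [190, -86, -254, -260, -200, -104, -170] -> [-190, 86, 254, 260, 200, 104, 170] -> 884
  [-37, 6, -26, 39, -29, 46, -5, -27, 41] -> [-222, 36, -156, 234, -174, 276, -30, -162, 246] -> [-230, 28, -164, 226, -182, 268, -38, -170, 238] -> [-230, 28, -164, 226, -182, 268, -38, -170, 238] -> [230, -28, 164, -226, 182, -268, 38, 170, -238] -> 24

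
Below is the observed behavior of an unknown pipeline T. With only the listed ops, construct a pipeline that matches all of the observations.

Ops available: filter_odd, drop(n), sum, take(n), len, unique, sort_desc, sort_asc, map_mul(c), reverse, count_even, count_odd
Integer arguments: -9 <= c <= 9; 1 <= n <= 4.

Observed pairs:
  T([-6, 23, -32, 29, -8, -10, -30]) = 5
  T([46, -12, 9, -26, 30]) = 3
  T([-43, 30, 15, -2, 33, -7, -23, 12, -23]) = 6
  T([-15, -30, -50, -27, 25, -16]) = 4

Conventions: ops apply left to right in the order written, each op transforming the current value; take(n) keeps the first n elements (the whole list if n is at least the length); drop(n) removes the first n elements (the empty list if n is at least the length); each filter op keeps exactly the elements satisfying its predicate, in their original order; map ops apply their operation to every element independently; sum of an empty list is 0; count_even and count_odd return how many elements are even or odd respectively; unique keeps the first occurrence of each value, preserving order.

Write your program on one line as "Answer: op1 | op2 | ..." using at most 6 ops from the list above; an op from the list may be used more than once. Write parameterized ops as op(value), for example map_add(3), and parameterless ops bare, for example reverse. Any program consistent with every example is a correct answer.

sort_asc | unique | drop(2) | reverse | len

Check, running the answer program on each example:
  [-6, 23, -32, 29, -8, -10, -30] -> [-32, -30, -10, -8, -6, 23, 29] -> [-32, -30, -10, -8, -6, 23, 29] -> [-10, -8, -6, 23, 29] -> [29, 23, -6, -8, -10] -> 5
  [46, -12, 9, -26, 30] -> [-26, -12, 9, 30, 46] -> [-26, -12, 9, 30, 46] -> [9, 30, 46] -> [46, 30, 9] -> 3
  [-43, 30, 15, -2, 33, -7, -23, 12, -23] -> [-43, -23, -23, -7, -2, 12, 15, 30, 33] -> [-43, -23, -7, -2, 12, 15, 30, 33] -> [-7, -2, 12, 15, 30, 33] -> [33, 30, 15, 12, -2, -7] -> 6
  [-15, -30, -50, -27, 25, -16] -> [-50, -30, -27, -16, -15, 25] -> [-50, -30, -27, -16, -15, 25] -> [-27, -16, -15, 25] -> [25, -15, -16, -27] -> 4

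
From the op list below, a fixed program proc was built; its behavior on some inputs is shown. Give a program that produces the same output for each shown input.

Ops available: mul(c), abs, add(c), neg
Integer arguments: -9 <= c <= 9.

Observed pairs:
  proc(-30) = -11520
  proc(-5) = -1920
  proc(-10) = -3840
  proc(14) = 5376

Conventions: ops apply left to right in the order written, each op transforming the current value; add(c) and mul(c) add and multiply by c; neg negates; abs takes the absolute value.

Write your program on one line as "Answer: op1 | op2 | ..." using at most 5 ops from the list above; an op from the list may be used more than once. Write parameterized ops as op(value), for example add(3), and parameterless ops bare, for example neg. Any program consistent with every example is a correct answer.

neg | mul(-8) | mul(6) | mul(8)

Check, running the answer program on each example:
  -30 -> 30 -> -240 -> -1440 -> -11520
  -5 -> 5 -> -40 -> -240 -> -1920
  -10 -> 10 -> -80 -> -480 -> -3840
  14 -> -14 -> 112 -> 672 -> 5376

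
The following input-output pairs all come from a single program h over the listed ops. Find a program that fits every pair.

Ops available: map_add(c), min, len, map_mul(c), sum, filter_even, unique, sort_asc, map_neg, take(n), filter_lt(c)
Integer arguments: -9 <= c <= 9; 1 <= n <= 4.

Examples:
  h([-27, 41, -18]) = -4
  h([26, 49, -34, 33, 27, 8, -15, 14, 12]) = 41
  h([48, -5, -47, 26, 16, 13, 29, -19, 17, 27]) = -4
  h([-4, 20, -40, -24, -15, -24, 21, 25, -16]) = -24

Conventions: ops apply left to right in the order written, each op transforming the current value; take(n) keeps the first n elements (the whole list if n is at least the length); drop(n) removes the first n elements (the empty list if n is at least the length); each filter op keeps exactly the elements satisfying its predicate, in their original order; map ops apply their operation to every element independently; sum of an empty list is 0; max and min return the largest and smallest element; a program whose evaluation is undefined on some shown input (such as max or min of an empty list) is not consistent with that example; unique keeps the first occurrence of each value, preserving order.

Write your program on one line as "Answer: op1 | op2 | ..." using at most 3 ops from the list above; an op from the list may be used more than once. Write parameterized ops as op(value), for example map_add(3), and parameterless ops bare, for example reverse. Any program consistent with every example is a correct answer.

take(3) | sum

Check, running the answer program on each example:
  [-27, 41, -18] -> [-27, 41, -18] -> -4
  [26, 49, -34, 33, 27, 8, -15, 14, 12] -> [26, 49, -34] -> 41
  [48, -5, -47, 26, 16, 13, 29, -19, 17, 27] -> [48, -5, -47] -> -4
  [-4, 20, -40, -24, -15, -24, 21, 25, -16] -> [-4, 20, -40] -> -24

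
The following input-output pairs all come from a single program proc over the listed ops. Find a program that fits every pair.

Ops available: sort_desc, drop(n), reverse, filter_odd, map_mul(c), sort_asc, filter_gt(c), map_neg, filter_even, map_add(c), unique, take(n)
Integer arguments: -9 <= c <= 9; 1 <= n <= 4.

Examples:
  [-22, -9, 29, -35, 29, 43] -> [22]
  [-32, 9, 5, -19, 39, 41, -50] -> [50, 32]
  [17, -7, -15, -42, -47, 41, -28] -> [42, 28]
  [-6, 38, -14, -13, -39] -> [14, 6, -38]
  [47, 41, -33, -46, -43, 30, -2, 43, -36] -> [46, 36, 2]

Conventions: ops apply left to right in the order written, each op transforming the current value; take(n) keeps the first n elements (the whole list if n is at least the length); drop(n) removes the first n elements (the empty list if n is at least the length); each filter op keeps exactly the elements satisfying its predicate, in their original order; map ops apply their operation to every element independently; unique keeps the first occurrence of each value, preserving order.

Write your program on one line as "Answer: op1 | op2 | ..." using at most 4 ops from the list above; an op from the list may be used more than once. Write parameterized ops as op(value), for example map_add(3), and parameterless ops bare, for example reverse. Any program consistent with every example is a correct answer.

map_neg | filter_even | sort_desc | take(3)

Check, running the answer program on each example:
  [-22, -9, 29, -35, 29, 43] -> [22, 9, -29, 35, -29, -43] -> [22] -> [22] -> [22]
  [-32, 9, 5, -19, 39, 41, -50] -> [32, -9, -5, 19, -39, -41, 50] -> [32, 50] -> [50, 32] -> [50, 32]
  [17, -7, -15, -42, -47, 41, -28] -> [-17, 7, 15, 42, 47, -41, 28] -> [42, 28] -> [42, 28] -> [42, 28]
  [-6, 38, -14, -13, -39] -> [6, -38, 14, 13, 39] -> [6, -38, 14] -> [14, 6, -38] -> [14, 6, -38]
  [47, 41, -33, -46, -43, 30, -2, 43, -36] -> [-47, -41, 33, 46, 43, -30, 2, -43, 36] -> [46, -30, 2, 36] -> [46, 36, 2, -30] -> [46, 36, 2]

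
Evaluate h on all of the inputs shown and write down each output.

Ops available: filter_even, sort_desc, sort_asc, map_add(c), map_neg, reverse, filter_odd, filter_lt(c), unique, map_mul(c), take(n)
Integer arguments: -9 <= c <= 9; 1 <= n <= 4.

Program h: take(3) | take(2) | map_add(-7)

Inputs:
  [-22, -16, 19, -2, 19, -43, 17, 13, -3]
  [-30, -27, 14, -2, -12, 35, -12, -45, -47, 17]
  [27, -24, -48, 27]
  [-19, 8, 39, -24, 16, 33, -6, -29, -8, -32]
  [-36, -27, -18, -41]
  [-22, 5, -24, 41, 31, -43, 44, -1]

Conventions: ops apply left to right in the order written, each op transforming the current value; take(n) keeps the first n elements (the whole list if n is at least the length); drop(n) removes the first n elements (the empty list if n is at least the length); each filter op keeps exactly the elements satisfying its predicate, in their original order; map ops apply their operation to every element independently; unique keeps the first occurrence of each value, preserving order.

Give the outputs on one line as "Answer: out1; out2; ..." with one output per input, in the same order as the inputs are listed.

Execution, op by op:
  [-22, -16, 19, -2, 19, -43, 17, 13, -3] -> [-22, -16, 19] -> [-22, -16] -> [-29, -23]
  [-30, -27, 14, -2, -12, 35, -12, -45, -47, 17] -> [-30, -27, 14] -> [-30, -27] -> [-37, -34]
  [27, -24, -48, 27] -> [27, -24, -48] -> [27, -24] -> [20, -31]
  [-19, 8, 39, -24, 16, 33, -6, -29, -8, -32] -> [-19, 8, 39] -> [-19, 8] -> [-26, 1]
  [-36, -27, -18, -41] -> [-36, -27, -18] -> [-36, -27] -> [-43, -34]
  [-22, 5, -24, 41, 31, -43, 44, -1] -> [-22, 5, -24] -> [-22, 5] -> [-29, -2]

[-29, -23]; [-37, -34]; [20, -31]; [-26, 1]; [-43, -34]; [-29, -2]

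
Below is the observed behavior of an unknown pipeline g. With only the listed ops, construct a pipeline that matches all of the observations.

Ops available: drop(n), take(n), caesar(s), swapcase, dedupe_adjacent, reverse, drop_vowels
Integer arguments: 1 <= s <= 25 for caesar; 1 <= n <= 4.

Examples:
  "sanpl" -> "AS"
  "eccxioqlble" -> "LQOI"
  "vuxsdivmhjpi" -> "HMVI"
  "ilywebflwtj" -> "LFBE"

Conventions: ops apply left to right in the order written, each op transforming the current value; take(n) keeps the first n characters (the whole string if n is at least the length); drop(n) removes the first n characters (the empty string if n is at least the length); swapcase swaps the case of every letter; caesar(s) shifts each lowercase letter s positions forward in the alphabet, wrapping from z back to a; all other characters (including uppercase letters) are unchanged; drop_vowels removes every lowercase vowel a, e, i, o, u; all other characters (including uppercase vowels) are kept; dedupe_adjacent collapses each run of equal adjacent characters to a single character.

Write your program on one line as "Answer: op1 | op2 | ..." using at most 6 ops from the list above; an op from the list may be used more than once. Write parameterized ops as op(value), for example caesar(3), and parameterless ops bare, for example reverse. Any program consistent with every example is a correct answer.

reverse | dedupe_adjacent | swapcase | drop(3) | take(4)

Check, running the answer program on each example:
  "sanpl" -> "lpnas" -> "lpnas" -> "LPNAS" -> "AS" -> "AS"
  "eccxioqlble" -> "elblqoixcce" -> "elblqoixce" -> "ELBLQOIXCE" -> "LQOIXCE" -> "LQOI"
  "vuxsdivmhjpi" -> "ipjhmvidsxuv" -> "ipjhmvidsxuv" -> "IPJHMVIDSXUV" -> "HMVIDSXUV" -> "HMVI"
  "ilywebflwtj" -> "jtwlfbewyli" -> "jtwlfbewyli" -> "JTWLFBEWYLI" -> "LFBEWYLI" -> "LFBE"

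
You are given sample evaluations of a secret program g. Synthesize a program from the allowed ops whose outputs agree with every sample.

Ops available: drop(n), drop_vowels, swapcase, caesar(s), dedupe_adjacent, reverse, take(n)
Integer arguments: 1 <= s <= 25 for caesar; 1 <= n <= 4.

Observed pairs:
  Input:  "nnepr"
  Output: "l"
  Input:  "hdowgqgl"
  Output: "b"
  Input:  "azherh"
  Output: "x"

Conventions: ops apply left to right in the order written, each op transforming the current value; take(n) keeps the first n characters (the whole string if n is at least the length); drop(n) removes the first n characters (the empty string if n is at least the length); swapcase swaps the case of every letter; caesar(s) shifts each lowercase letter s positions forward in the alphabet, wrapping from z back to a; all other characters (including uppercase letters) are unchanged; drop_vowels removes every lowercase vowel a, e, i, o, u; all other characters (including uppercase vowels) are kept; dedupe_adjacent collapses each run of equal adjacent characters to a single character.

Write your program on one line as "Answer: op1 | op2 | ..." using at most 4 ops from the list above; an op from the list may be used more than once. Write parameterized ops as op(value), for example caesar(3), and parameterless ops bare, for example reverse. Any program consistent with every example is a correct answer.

take(2) | caesar(24) | reverse | take(1)

Check, running the answer program on each example:
  "nnepr" -> "nn" -> "ll" -> "ll" -> "l"
  "hdowgqgl" -> "hd" -> "fb" -> "bf" -> "b"
  "azherh" -> "az" -> "yx" -> "xy" -> "x"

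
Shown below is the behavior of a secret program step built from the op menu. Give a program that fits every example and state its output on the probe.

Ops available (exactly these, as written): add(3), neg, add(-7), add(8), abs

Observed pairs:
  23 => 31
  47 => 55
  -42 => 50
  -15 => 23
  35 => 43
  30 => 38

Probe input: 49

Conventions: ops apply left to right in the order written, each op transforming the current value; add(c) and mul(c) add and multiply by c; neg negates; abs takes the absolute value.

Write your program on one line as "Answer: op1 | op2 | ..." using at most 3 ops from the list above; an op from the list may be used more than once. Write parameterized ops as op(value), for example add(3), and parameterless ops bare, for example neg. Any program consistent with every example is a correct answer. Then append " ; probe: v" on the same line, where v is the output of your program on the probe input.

abs | add(8) ; probe: 57

Check, running the answer program on each example:
  23 -> 23 -> 31
  47 -> 47 -> 55
  -42 -> 42 -> 50
  -15 -> 15 -> 23
  35 -> 35 -> 43
  30 -> 30 -> 38
  probe: 49 -> 49 -> 57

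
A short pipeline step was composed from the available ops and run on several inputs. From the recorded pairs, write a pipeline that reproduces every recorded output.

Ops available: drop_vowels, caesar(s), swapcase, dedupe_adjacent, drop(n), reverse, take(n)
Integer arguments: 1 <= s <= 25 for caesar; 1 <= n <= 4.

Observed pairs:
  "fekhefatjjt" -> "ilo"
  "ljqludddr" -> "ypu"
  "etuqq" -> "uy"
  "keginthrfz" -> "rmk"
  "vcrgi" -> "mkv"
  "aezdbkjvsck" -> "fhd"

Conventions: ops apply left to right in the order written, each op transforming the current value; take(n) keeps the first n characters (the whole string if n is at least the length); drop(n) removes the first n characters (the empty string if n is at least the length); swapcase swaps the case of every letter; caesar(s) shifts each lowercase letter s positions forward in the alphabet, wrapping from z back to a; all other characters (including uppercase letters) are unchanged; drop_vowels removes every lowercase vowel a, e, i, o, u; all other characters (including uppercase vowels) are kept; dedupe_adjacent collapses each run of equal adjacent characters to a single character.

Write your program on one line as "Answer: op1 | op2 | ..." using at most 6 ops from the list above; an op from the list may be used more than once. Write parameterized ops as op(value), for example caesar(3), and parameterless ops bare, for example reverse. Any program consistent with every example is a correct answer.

caesar(4) | drop(2) | take(3) | reverse | dedupe_adjacent

Check, running the answer program on each example:
  "fekhefatjjt" -> "jiolijexnnx" -> "olijexnnx" -> "oli" -> "ilo" -> "ilo"
  "ljqludddr" -> "pnupyhhhv" -> "upyhhhv" -> "upy" -> "ypu" -> "ypu"
  "etuqq" -> "ixyuu" -> "yuu" -> "yuu" -> "uuy" -> "uy"
  "keginthrfz" -> "oikmrxlvjd" -> "kmrxlvjd" -> "kmr" -> "rmk" -> "rmk"
  "vcrgi" -> "zgvkm" -> "vkm" -> "vkm" -> "mkv" -> "mkv"
  "aezdbkjvsck" -> "eidhfonzwgo" -> "dhfonzwgo" -> "dhf" -> "fhd" -> "fhd"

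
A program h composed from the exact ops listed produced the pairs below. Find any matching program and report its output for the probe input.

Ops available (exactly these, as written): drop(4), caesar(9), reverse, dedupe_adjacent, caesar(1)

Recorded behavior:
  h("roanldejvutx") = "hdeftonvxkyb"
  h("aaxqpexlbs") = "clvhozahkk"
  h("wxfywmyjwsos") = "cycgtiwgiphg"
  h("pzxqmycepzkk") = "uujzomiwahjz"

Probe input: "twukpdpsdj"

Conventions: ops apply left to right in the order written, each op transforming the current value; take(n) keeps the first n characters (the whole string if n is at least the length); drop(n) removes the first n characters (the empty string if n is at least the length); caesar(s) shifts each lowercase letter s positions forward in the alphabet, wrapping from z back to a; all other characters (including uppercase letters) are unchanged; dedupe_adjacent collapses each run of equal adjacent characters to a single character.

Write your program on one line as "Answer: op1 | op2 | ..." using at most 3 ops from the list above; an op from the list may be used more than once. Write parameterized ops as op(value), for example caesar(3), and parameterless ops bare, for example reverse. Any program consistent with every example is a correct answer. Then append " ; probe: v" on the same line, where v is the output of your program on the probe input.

caesar(1) | reverse | caesar(9) ; probe: "tncznzuegd"

Check, running the answer program on each example:
  "roanldejvutx" -> "spbomefkwvuy" -> "yuvwkfemobps" -> "hdeftonvxkyb"
  "aaxqpexlbs" -> "bbyrqfymct" -> "tcmyfqrybb" -> "clvhozahkk"
  "wxfywmyjwsos" -> "xygzxnzkxtpt" -> "tptxkznxzgyx" -> "cycgtiwgiphg"
  "pzxqmycepzkk" -> "qayrnzdfqall" -> "llaqfdznryaq" -> "uujzomiwahjz"
  probe: "twukpdpsdj" -> "uxvlqeqtek" -> "ketqeqlvxu" -> "tncznzuegd"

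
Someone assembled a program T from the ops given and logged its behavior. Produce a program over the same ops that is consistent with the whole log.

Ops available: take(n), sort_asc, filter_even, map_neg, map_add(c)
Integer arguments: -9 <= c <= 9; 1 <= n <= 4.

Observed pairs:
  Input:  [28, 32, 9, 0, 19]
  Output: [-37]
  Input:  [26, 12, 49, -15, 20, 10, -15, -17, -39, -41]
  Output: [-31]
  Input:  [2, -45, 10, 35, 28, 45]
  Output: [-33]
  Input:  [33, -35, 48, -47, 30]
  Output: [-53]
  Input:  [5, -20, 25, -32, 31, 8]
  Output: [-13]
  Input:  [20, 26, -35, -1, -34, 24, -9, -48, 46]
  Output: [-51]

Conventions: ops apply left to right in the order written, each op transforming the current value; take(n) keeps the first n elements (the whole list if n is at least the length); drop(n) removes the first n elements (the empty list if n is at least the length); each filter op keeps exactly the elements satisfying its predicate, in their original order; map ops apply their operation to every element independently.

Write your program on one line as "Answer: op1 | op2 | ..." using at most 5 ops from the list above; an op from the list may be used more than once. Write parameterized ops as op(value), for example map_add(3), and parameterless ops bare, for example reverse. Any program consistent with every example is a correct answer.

map_neg | filter_even | map_add(-5) | sort_asc | take(1)

Check, running the answer program on each example:
  [28, 32, 9, 0, 19] -> [-28, -32, -9, 0, -19] -> [-28, -32, 0] -> [-33, -37, -5] -> [-37, -33, -5] -> [-37]
  [26, 12, 49, -15, 20, 10, -15, -17, -39, -41] -> [-26, -12, -49, 15, -20, -10, 15, 17, 39, 41] -> [-26, -12, -20, -10] -> [-31, -17, -25, -15] -> [-31, -25, -17, -15] -> [-31]
  [2, -45, 10, 35, 28, 45] -> [-2, 45, -10, -35, -28, -45] -> [-2, -10, -28] -> [-7, -15, -33] -> [-33, -15, -7] -> [-33]
  [33, -35, 48, -47, 30] -> [-33, 35, -48, 47, -30] -> [-48, -30] -> [-53, -35] -> [-53, -35] -> [-53]
  [5, -20, 25, -32, 31, 8] -> [-5, 20, -25, 32, -31, -8] -> [20, 32, -8] -> [15, 27, -13] -> [-13, 15, 27] -> [-13]
  [20, 26, -35, -1, -34, 24, -9, -48, 46] -> [-20, -26, 35, 1, 34, -24, 9, 48, -46] -> [-20, -26, 34, -24, 48, -46] -> [-25, -31, 29, -29, 43, -51] -> [-51, -31, -29, -25, 29, 43] -> [-51]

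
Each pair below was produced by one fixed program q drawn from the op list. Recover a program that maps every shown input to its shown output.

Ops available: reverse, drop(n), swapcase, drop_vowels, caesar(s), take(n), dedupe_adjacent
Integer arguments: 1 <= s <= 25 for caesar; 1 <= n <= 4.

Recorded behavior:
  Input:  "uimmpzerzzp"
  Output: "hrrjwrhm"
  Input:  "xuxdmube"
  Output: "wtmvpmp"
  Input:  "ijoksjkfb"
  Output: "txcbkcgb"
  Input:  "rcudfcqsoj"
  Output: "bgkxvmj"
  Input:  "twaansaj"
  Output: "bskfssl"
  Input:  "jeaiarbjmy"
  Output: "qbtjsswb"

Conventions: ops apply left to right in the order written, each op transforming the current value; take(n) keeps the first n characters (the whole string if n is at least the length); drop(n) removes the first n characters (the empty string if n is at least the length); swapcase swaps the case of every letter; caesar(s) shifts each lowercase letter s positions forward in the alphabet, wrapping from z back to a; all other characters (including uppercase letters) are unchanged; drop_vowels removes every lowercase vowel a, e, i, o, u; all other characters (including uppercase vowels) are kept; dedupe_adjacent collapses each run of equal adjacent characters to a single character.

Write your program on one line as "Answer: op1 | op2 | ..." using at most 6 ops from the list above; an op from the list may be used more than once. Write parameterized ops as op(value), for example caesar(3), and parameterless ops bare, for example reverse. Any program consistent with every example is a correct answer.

reverse | caesar(18) | reverse | drop_vowels | reverse

Check, running the answer program on each example:
  "uimmpzerzzp" -> "pzzrezpmmiu" -> "hrrjwrheeam" -> "maeehrwjrrh" -> "mhrwjrrh" -> "hrrjwrhm"
  "xuxdmube" -> "ebumdxux" -> "wtmevpmp" -> "pmpvemtw" -> "pmpvmtw" -> "wtmvpmp"
  "ijoksjkfb" -> "bfkjskoji" -> "txcbkcgba" -> "abgckbcxt" -> "bgckbcxt" -> "txcbkcgb"
  "rcudfcqsoj" -> "josqcfducr" -> "bgkiuxvmuj" -> "jumvxuikgb" -> "jmvxkgb" -> "bgkxvmj"
  "twaansaj" -> "jasnaawt" -> "bskfssol" -> "lossfksb" -> "lssfksb" -> "bskfssl"
  "jeaiarbjmy" -> "ymjbraiaej" -> "qebtjsaswb" -> "bwsasjtbeq" -> "bwssjtbq" -> "qbtjsswb"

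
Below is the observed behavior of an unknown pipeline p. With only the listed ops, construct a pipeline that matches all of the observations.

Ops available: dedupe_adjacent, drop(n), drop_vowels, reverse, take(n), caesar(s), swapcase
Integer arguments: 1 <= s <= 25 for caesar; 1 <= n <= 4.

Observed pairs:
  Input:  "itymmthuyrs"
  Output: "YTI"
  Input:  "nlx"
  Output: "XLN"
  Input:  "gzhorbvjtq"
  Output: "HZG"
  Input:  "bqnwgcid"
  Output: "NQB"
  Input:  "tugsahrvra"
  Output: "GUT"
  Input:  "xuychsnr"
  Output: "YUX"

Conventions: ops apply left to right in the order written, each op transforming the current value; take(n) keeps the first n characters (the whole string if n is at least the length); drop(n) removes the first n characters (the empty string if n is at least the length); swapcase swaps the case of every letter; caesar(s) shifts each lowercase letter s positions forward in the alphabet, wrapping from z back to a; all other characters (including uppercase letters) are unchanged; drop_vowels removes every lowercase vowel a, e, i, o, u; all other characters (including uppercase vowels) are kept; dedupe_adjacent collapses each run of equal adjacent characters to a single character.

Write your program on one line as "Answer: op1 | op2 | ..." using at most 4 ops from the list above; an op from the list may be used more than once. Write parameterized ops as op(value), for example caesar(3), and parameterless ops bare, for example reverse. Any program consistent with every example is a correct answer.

dedupe_adjacent | take(3) | swapcase | reverse

Check, running the answer program on each example:
  "itymmthuyrs" -> "itymthuyrs" -> "ity" -> "ITY" -> "YTI"
  "nlx" -> "nlx" -> "nlx" -> "NLX" -> "XLN"
  "gzhorbvjtq" -> "gzhorbvjtq" -> "gzh" -> "GZH" -> "HZG"
  "bqnwgcid" -> "bqnwgcid" -> "bqn" -> "BQN" -> "NQB"
  "tugsahrvra" -> "tugsahrvra" -> "tug" -> "TUG" -> "GUT"
  "xuychsnr" -> "xuychsnr" -> "xuy" -> "XUY" -> "YUX"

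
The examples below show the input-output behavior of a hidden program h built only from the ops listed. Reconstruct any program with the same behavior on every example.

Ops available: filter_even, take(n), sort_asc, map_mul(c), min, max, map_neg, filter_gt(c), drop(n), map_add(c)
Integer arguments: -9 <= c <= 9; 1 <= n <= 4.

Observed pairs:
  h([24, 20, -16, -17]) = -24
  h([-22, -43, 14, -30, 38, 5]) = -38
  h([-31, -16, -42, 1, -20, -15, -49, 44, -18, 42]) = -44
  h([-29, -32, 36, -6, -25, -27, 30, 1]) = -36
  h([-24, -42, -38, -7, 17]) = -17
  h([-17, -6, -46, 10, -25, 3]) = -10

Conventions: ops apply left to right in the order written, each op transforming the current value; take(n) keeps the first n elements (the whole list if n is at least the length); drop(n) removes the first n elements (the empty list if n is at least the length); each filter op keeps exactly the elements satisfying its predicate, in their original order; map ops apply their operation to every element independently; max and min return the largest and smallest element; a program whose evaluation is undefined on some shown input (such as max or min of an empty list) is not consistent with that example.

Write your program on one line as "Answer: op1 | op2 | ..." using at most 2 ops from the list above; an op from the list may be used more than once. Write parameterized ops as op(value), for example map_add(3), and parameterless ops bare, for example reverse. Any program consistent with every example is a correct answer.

map_neg | min

Check, running the answer program on each example:
  [24, 20, -16, -17] -> [-24, -20, 16, 17] -> -24
  [-22, -43, 14, -30, 38, 5] -> [22, 43, -14, 30, -38, -5] -> -38
  [-31, -16, -42, 1, -20, -15, -49, 44, -18, 42] -> [31, 16, 42, -1, 20, 15, 49, -44, 18, -42] -> -44
  [-29, -32, 36, -6, -25, -27, 30, 1] -> [29, 32, -36, 6, 25, 27, -30, -1] -> -36
  [-24, -42, -38, -7, 17] -> [24, 42, 38, 7, -17] -> -17
  [-17, -6, -46, 10, -25, 3] -> [17, 6, 46, -10, 25, -3] -> -10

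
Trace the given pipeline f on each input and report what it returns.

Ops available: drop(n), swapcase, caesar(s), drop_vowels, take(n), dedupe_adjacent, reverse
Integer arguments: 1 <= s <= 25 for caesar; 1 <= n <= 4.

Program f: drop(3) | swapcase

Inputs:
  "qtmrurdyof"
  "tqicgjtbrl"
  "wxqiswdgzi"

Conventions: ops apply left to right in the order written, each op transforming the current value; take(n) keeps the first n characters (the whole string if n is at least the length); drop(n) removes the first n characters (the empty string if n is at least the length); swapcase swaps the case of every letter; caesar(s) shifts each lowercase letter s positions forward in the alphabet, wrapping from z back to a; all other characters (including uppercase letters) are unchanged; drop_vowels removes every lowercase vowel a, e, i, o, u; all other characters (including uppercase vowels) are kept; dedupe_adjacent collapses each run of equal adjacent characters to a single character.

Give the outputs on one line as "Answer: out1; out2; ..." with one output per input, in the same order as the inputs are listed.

"RURDYOF"; "CGJTBRL"; "ISWDGZI"

Execution, op by op:
  "qtmrurdyof" -> "rurdyof" -> "RURDYOF"
  "tqicgjtbrl" -> "cgjtbrl" -> "CGJTBRL"
  "wxqiswdgzi" -> "iswdgzi" -> "ISWDGZI"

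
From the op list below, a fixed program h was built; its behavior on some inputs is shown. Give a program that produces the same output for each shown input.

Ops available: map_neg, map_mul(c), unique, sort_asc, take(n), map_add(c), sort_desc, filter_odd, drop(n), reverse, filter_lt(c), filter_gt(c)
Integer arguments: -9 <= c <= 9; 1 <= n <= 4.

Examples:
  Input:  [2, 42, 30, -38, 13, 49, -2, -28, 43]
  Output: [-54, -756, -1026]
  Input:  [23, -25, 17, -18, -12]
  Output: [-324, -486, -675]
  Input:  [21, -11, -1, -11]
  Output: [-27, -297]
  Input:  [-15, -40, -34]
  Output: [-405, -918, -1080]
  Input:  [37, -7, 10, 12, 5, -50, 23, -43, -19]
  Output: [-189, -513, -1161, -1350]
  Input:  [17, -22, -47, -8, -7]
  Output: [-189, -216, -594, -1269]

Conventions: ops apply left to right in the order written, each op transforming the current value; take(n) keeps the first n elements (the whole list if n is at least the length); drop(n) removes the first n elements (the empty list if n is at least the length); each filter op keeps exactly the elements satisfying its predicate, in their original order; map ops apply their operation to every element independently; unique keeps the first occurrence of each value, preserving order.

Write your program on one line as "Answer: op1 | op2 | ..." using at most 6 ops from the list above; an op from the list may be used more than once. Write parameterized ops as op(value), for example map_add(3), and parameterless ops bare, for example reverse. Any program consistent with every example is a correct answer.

map_mul(9) | unique | map_mul(3) | sort_desc | filter_lt(-5)

Check, running the answer program on each example:
  [2, 42, 30, -38, 13, 49, -2, -28, 43] -> [18, 378, 270, -342, 117, 441, -18, -252, 387] -> [18, 378, 270, -342, 117, 441, -18, -252, 387] -> [54, 1134, 810, -1026, 351, 1323, -54, -756, 1161] -> [1323, 1161, 1134, 810, 351, 54, -54, -756, -1026] -> [-54, -756, -1026]
  [23, -25, 17, -18, -12] -> [207, -225, 153, -162, -108] -> [207, -225, 153, -162, -108] -> [621, -675, 459, -486, -324] -> [621, 459, -324, -486, -675] -> [-324, -486, -675]
  [21, -11, -1, -11] -> [189, -99, -9, -99] -> [189, -99, -9] -> [567, -297, -27] -> [567, -27, -297] -> [-27, -297]
  [-15, -40, -34] -> [-135, -360, -306] -> [-135, -360, -306] -> [-405, -1080, -918] -> [-405, -918, -1080] -> [-405, -918, -1080]
  [37, -7, 10, 12, 5, -50, 23, -43, -19] -> [333, -63, 90, 108, 45, -450, 207, -387, -171] -> [333, -63, 90, 108, 45, -450, 207, -387, -171] -> [999, -189, 270, 324, 135, -1350, 621, -1161, -513] -> [999, 621, 324, 270, 135, -189, -513, -1161, -1350] -> [-189, -513, -1161, -1350]
  [17, -22, -47, -8, -7] -> [153, -198, -423, -72, -63] -> [153, -198, -423, -72, -63] -> [459, -594, -1269, -216, -189] -> [459, -189, -216, -594, -1269] -> [-189, -216, -594, -1269]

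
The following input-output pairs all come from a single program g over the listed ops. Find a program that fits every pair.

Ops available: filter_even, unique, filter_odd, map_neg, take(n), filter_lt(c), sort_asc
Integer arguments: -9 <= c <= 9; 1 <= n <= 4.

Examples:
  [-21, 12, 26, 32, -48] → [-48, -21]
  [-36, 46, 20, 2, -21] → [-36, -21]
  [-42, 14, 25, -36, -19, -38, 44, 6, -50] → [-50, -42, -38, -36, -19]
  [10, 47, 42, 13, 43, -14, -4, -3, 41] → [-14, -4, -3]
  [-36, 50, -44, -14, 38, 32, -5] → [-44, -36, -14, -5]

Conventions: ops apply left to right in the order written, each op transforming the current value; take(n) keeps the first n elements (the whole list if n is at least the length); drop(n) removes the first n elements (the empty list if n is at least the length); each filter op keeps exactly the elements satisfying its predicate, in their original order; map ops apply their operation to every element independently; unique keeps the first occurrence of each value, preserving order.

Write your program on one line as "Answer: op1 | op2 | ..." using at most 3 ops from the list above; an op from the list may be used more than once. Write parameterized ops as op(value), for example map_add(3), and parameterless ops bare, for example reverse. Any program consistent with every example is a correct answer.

filter_lt(0) | sort_asc

Check, running the answer program on each example:
  [-21, 12, 26, 32, -48] -> [-21, -48] -> [-48, -21]
  [-36, 46, 20, 2, -21] -> [-36, -21] -> [-36, -21]
  [-42, 14, 25, -36, -19, -38, 44, 6, -50] -> [-42, -36, -19, -38, -50] -> [-50, -42, -38, -36, -19]
  [10, 47, 42, 13, 43, -14, -4, -3, 41] -> [-14, -4, -3] -> [-14, -4, -3]
  [-36, 50, -44, -14, 38, 32, -5] -> [-36, -44, -14, -5] -> [-44, -36, -14, -5]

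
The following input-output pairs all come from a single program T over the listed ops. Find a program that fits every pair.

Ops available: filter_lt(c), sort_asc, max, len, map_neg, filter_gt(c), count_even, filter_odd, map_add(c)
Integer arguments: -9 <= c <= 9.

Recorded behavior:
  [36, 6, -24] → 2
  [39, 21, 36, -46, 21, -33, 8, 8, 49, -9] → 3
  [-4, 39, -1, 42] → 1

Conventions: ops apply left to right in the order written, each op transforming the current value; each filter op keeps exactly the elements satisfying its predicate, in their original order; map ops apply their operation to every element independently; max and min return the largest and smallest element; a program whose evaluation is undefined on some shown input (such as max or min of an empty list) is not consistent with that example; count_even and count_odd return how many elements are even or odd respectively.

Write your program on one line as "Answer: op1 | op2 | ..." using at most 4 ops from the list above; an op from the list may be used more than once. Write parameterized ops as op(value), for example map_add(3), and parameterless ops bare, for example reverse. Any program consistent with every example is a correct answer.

map_neg | filter_lt(-2) | map_add(-2) | count_even

Check, running the answer program on each example:
  [36, 6, -24] -> [-36, -6, 24] -> [-36, -6] -> [-38, -8] -> 2
  [39, 21, 36, -46, 21, -33, 8, 8, 49, -9] -> [-39, -21, -36, 46, -21, 33, -8, -8, -49, 9] -> [-39, -21, -36, -21, -8, -8, -49] -> [-41, -23, -38, -23, -10, -10, -51] -> 3
  [-4, 39, -1, 42] -> [4, -39, 1, -42] -> [-39, -42] -> [-41, -44] -> 1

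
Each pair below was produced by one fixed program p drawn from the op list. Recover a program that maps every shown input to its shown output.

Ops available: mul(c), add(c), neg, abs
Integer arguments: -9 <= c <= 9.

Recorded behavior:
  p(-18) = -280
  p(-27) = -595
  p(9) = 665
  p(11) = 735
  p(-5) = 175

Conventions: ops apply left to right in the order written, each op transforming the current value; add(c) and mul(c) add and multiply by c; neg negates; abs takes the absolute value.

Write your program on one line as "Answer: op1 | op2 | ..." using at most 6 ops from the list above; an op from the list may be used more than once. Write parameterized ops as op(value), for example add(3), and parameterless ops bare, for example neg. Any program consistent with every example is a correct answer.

neg | add(-8) | add(-3) | add(1) | mul(-5) | mul(7)

Check, running the answer program on each example:
  -18 -> 18 -> 10 -> 7 -> 8 -> -40 -> -280
  -27 -> 27 -> 19 -> 16 -> 17 -> -85 -> -595
  9 -> -9 -> -17 -> -20 -> -19 -> 95 -> 665
  11 -> -11 -> -19 -> -22 -> -21 -> 105 -> 735
  -5 -> 5 -> -3 -> -6 -> -5 -> 25 -> 175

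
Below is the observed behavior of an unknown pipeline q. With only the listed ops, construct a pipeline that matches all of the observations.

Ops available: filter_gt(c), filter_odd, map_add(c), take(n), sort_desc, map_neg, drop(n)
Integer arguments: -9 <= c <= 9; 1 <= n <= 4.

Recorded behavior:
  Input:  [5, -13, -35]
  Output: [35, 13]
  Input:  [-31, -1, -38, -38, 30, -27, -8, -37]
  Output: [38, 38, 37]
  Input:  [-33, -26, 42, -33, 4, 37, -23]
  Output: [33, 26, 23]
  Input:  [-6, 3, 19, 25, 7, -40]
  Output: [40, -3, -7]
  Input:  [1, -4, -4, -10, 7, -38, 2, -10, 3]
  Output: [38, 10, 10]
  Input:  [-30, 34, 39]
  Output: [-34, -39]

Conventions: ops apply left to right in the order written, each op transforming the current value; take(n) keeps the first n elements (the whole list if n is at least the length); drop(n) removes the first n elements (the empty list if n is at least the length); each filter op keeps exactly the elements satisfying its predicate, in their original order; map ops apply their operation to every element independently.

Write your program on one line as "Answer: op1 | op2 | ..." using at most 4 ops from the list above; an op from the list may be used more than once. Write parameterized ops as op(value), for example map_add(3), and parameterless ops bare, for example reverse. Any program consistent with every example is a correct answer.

drop(1) | map_neg | sort_desc | take(3)

Check, running the answer program on each example:
  [5, -13, -35] -> [-13, -35] -> [13, 35] -> [35, 13] -> [35, 13]
  [-31, -1, -38, -38, 30, -27, -8, -37] -> [-1, -38, -38, 30, -27, -8, -37] -> [1, 38, 38, -30, 27, 8, 37] -> [38, 38, 37, 27, 8, 1, -30] -> [38, 38, 37]
  [-33, -26, 42, -33, 4, 37, -23] -> [-26, 42, -33, 4, 37, -23] -> [26, -42, 33, -4, -37, 23] -> [33, 26, 23, -4, -37, -42] -> [33, 26, 23]
  [-6, 3, 19, 25, 7, -40] -> [3, 19, 25, 7, -40] -> [-3, -19, -25, -7, 40] -> [40, -3, -7, -19, -25] -> [40, -3, -7]
  [1, -4, -4, -10, 7, -38, 2, -10, 3] -> [-4, -4, -10, 7, -38, 2, -10, 3] -> [4, 4, 10, -7, 38, -2, 10, -3] -> [38, 10, 10, 4, 4, -2, -3, -7] -> [38, 10, 10]
  [-30, 34, 39] -> [34, 39] -> [-34, -39] -> [-34, -39] -> [-34, -39]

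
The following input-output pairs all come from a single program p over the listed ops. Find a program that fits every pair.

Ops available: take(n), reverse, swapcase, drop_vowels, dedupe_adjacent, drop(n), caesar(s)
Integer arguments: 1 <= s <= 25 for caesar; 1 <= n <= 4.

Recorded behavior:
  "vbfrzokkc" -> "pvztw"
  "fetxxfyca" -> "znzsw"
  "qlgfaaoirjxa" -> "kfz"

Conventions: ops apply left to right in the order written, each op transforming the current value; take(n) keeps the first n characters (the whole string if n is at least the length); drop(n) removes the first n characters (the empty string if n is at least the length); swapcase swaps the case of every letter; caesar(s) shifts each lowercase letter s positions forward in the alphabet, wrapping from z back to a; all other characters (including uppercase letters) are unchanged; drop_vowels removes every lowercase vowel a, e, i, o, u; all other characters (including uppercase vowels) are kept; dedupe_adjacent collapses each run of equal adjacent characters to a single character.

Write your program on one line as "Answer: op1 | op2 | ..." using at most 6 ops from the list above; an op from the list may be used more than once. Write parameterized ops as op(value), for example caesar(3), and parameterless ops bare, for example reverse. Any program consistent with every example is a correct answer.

drop_vowels | caesar(17) | drop_vowels | caesar(3) | drop_vowels

Check, running the answer program on each example:
  "vbfrzokkc" -> "vbfrzkkc" -> "mswiqbbt" -> "mswqbbt" -> "pvzteew" -> "pvztw"
  "fetxxfyca" -> "ftxxfyc" -> "wkoowpt" -> "wkwpt" -> "znzsw" -> "znzsw"
  "qlgfaaoirjxa" -> "qlgfrjx" -> "hcxwiao" -> "hcxw" -> "kfaz" -> "kfz"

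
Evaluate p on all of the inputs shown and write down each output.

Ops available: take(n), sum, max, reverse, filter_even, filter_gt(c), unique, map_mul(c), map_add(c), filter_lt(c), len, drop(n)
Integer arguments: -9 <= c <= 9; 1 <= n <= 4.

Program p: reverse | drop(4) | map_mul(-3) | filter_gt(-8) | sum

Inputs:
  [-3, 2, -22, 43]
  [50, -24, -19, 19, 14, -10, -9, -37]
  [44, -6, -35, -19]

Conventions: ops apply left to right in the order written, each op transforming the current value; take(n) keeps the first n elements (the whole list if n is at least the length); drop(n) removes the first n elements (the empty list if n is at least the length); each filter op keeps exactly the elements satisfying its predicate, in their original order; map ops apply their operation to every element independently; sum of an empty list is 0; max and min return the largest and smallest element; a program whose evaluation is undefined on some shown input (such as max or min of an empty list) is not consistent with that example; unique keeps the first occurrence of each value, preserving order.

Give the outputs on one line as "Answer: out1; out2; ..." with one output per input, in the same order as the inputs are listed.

Execution, op by op:
  [-3, 2, -22, 43] -> [43, -22, 2, -3] -> [] -> [] -> [] -> 0
  [50, -24, -19, 19, 14, -10, -9, -37] -> [-37, -9, -10, 14, 19, -19, -24, 50] -> [19, -19, -24, 50] -> [-57, 57, 72, -150] -> [57, 72] -> 129
  [44, -6, -35, -19] -> [-19, -35, -6, 44] -> [] -> [] -> [] -> 0

0; 129; 0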